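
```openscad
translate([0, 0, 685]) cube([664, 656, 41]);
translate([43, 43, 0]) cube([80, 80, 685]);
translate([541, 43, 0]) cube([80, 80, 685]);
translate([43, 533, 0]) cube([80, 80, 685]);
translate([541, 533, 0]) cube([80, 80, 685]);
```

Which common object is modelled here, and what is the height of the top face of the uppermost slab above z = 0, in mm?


A table. The table height is 726 mm.

A 664×656×41 slab sits at z = 685 on four 80 mm square posts — a table. The top surface is at 685 + 41 = 726 mm.


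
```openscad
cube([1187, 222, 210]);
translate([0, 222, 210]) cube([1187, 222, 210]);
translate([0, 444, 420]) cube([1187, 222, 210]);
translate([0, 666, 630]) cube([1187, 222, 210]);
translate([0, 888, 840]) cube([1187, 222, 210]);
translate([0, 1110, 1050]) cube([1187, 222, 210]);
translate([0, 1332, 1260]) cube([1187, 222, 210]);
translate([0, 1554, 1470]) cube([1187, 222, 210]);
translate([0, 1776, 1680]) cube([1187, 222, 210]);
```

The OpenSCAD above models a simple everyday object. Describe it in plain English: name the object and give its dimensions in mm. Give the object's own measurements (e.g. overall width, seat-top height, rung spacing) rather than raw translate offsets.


A straight staircase of 9 solid steps. Each step is 1187 mm wide (x), 222 mm deep (y, the going) and 210 mm tall (the rise). The first step rests on the floor; each subsequent step sits one going further in +y and one rise higher in +z, directly behind and above the previous step with no overlap.


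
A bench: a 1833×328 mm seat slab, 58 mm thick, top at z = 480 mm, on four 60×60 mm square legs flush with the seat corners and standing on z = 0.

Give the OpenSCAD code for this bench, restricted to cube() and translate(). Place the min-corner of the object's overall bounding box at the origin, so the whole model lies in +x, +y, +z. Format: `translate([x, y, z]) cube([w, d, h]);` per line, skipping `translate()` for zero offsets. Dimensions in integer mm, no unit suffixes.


translate([0, 0, 422]) cube([1833, 328, 58]);
cube([60, 60, 422]);
translate([0, 268, 0]) cube([60, 60, 422]);
translate([1773, 0, 0]) cube([60, 60, 422]);
translate([1773, 268, 0]) cube([60, 60, 422]);


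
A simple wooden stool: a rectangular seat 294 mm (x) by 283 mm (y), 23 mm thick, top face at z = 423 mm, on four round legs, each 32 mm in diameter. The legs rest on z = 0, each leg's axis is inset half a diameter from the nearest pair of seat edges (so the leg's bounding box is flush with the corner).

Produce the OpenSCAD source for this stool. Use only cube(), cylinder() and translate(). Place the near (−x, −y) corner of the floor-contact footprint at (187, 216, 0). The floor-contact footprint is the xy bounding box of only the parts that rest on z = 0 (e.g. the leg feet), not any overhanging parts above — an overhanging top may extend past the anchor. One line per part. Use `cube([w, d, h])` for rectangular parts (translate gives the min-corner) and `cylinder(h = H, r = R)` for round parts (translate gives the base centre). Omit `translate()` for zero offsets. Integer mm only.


translate([187, 216, 400]) cube([294, 283, 23]);
translate([203, 232, 0]) cylinder(h = 400, r = 16);
translate([465, 232, 0]) cylinder(h = 400, r = 16);
translate([203, 483, 0]) cylinder(h = 400, r = 16);
translate([465, 483, 0]) cylinder(h = 400, r = 16);


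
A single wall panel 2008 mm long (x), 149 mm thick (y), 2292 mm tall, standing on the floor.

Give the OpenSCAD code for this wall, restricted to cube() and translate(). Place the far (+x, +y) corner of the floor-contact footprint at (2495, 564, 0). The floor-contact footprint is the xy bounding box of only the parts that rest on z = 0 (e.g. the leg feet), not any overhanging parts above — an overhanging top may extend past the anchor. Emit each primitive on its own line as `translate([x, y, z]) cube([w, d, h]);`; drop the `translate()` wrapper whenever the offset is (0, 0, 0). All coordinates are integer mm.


translate([487, 415, 0]) cube([2008, 149, 2292]);


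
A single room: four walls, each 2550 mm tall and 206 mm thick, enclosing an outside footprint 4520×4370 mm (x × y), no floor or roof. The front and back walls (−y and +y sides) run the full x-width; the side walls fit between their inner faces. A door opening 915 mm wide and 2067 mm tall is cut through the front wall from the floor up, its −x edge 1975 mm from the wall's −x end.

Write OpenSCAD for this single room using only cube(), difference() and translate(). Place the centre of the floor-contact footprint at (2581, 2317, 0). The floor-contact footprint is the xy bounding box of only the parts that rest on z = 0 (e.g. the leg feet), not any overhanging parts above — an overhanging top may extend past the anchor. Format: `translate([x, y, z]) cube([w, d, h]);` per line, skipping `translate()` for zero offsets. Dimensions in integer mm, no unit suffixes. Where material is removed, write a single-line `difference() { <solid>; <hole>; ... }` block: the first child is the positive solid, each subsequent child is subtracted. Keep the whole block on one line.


difference() { translate([321, 132, 0]) cube([4520, 206, 2550]); translate([2296, 132, 0]) cube([915, 206, 2067]); }
translate([321, 4296, 0]) cube([4520, 206, 2550]);
translate([321, 338, 0]) cube([206, 3958, 2550]);
translate([4635, 338, 0]) cube([206, 3958, 2550]);


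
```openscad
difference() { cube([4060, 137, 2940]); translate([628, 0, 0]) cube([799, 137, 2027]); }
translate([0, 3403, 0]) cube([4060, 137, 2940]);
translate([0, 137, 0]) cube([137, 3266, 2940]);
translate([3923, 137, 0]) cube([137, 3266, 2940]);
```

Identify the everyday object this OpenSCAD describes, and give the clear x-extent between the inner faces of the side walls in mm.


A single room. The interior width is 3786 mm.

Four walls enclosing a rectangle with a door in the front wall — a room. Outside width 4060 minus two 137 mm walls gives 3786 mm.


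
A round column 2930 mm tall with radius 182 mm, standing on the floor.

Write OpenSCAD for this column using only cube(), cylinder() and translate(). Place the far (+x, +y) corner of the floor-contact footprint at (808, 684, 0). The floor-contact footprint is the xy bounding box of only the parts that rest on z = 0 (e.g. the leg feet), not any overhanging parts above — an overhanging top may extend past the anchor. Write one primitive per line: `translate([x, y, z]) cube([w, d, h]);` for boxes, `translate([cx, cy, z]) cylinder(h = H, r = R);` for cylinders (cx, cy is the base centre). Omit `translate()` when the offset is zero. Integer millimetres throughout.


translate([626, 502, 0]) cylinder(h = 2930, r = 182);


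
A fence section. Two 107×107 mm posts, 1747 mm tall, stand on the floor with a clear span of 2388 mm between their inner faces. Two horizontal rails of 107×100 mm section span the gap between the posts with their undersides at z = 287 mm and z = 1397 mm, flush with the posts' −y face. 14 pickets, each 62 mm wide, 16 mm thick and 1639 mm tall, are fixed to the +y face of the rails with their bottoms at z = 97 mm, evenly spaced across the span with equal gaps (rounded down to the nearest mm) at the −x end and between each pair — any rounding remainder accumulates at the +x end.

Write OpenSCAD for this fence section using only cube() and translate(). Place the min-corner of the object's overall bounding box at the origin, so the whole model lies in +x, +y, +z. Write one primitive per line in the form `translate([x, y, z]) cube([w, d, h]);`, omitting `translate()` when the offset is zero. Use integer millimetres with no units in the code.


cube([107, 107, 1747]);
translate([2495, 0, 0]) cube([107, 107, 1747]);
translate([107, 0, 287]) cube([2388, 107, 100]);
translate([107, 0, 1397]) cube([2388, 107, 100]);
translate([208, 107, 97]) cube([62, 16, 1639]);
translate([371, 107, 97]) cube([62, 16, 1639]);
translate([534, 107, 97]) cube([62, 16, 1639]);
translate([697, 107, 97]) cube([62, 16, 1639]);
translate([860, 107, 97]) cube([62, 16, 1639]);
translate([1023, 107, 97]) cube([62, 16, 1639]);
translate([1186, 107, 97]) cube([62, 16, 1639]);
translate([1349, 107, 97]) cube([62, 16, 1639]);
translate([1512, 107, 97]) cube([62, 16, 1639]);
translate([1675, 107, 97]) cube([62, 16, 1639]);
translate([1838, 107, 97]) cube([62, 16, 1639]);
translate([2001, 107, 97]) cube([62, 16, 1639]);
translate([2164, 107, 97]) cube([62, 16, 1639]);
translate([2327, 107, 97]) cube([62, 16, 1639]);


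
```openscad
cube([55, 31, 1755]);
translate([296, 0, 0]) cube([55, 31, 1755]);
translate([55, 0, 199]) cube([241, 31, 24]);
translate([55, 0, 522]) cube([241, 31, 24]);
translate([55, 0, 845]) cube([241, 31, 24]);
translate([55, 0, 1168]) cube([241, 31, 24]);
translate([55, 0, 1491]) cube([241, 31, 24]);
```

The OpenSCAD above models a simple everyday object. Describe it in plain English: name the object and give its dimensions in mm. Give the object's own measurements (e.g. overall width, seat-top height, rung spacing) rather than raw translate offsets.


A straight ladder. Two 55×31 mm vertical rails, 1755 mm tall, stand 351 mm apart (outside-to-outside) with their front faces coplanar on the −y side. 5 rungs, each 31 mm deep and 24 mm tall, span between the inner faces of the rails, front faces flush with the rails. The lowest rung's underside is at z = 199 mm and rungs are spaced 323 mm apart (underside to underside).


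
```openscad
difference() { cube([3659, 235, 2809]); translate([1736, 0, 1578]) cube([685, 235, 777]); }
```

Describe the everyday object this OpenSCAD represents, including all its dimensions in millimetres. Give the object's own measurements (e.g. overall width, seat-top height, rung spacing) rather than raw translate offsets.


A wall 3659 mm long (x), 235 mm thick (y), 2809 mm tall, with a rectangular window opening cut through it. The opening is 685 mm wide and 777 mm tall; its sill is at z = 1578 mm and its near (−x) edge is 1736 mm from the wall's −x end. The opening passes through the full wall thickness.


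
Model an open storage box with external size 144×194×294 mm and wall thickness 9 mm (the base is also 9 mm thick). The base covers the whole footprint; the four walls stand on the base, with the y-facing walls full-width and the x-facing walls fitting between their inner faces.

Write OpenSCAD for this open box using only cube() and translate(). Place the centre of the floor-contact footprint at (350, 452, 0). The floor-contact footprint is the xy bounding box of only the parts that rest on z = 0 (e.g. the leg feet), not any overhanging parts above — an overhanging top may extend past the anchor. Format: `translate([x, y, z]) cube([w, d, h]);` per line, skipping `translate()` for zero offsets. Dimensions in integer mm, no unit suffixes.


translate([278, 355, 0]) cube([144, 194, 9]);
translate([278, 355, 9]) cube([144, 9, 285]);
translate([278, 540, 9]) cube([144, 9, 285]);
translate([278, 364, 9]) cube([9, 176, 285]);
translate([413, 364, 9]) cube([9, 176, 285]);


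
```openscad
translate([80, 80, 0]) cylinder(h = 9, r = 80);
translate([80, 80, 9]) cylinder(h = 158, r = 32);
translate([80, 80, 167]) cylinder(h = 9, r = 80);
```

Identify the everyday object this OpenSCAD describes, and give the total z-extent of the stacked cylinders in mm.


A spool. The overall height is 176 mm.

Three coaxial cylinders, large–small–large — a spool. Two 9 mm flanges and a 158 mm core give 9 + 158 + 9 = 176 mm.


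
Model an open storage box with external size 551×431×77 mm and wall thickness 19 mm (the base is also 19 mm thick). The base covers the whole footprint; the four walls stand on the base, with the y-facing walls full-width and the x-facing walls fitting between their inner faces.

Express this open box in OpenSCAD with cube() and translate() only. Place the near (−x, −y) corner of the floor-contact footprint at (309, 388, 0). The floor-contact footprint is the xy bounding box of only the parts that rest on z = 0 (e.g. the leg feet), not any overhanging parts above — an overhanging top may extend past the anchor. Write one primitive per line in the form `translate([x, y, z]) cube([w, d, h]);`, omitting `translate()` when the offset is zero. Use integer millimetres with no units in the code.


translate([309, 388, 0]) cube([551, 431, 19]);
translate([309, 388, 19]) cube([551, 19, 58]);
translate([309, 800, 19]) cube([551, 19, 58]);
translate([309, 407, 19]) cube([19, 393, 58]);
translate([841, 407, 19]) cube([19, 393, 58]);


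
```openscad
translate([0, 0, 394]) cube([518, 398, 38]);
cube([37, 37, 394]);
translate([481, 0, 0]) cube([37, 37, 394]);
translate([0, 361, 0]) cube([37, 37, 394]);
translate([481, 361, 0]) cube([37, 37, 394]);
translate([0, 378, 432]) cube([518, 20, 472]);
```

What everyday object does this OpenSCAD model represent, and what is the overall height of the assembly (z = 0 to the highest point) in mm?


A chair. The overall height is 904 mm.

A slab on four corner posts with a tall panel at the back — a chair. The seat slab sits at z = 394 with thickness 38, and the 472 mm backrest starts at the seat top, so the overall height is 394 + 38 + 472 = 904 mm.


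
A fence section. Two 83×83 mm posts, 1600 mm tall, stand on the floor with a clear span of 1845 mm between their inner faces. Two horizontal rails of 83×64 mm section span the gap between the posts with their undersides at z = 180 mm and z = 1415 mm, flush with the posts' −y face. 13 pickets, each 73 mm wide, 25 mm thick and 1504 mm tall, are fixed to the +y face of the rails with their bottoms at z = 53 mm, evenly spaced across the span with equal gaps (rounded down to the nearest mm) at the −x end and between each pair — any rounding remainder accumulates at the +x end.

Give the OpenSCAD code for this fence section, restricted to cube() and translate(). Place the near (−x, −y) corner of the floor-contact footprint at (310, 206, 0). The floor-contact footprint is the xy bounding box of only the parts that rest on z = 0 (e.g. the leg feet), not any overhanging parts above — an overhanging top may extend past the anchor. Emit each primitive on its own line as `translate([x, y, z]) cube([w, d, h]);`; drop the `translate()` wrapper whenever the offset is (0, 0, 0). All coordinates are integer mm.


translate([310, 206, 0]) cube([83, 83, 1600]);
translate([2238, 206, 0]) cube([83, 83, 1600]);
translate([393, 206, 180]) cube([1845, 83, 64]);
translate([393, 206, 1415]) cube([1845, 83, 64]);
translate([457, 289, 53]) cube([73, 25, 1504]);
translate([594, 289, 53]) cube([73, 25, 1504]);
translate([731, 289, 53]) cube([73, 25, 1504]);
translate([868, 289, 53]) cube([73, 25, 1504]);
translate([1005, 289, 53]) cube([73, 25, 1504]);
translate([1142, 289, 53]) cube([73, 25, 1504]);
translate([1279, 289, 53]) cube([73, 25, 1504]);
translate([1416, 289, 53]) cube([73, 25, 1504]);
translate([1553, 289, 53]) cube([73, 25, 1504]);
translate([1690, 289, 53]) cube([73, 25, 1504]);
translate([1827, 289, 53]) cube([73, 25, 1504]);
translate([1964, 289, 53]) cube([73, 25, 1504]);
translate([2101, 289, 53]) cube([73, 25, 1504]);


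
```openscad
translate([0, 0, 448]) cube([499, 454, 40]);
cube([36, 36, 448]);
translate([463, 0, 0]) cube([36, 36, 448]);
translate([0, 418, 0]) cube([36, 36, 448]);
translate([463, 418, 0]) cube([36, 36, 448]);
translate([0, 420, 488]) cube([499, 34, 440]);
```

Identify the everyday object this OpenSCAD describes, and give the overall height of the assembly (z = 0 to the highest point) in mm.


A chair. The overall height is 928 mm.

A slab on four corner posts with a tall panel at the back — a chair. The seat slab sits at z = 448 with thickness 40, and the 440 mm backrest starts at the seat top, so the overall height is 448 + 40 + 440 = 928 mm.


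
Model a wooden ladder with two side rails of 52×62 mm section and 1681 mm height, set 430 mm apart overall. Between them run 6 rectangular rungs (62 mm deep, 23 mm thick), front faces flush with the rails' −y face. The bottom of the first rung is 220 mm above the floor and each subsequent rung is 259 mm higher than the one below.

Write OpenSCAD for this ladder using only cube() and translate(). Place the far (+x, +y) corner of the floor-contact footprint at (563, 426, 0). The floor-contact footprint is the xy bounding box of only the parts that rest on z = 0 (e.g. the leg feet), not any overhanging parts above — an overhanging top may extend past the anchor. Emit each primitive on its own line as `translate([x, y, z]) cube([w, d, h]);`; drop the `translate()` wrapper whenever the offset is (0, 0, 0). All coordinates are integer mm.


translate([133, 364, 0]) cube([52, 62, 1681]);
translate([511, 364, 0]) cube([52, 62, 1681]);
translate([185, 364, 220]) cube([326, 62, 23]);
translate([185, 364, 479]) cube([326, 62, 23]);
translate([185, 364, 738]) cube([326, 62, 23]);
translate([185, 364, 997]) cube([326, 62, 23]);
translate([185, 364, 1256]) cube([326, 62, 23]);
translate([185, 364, 1515]) cube([326, 62, 23]);


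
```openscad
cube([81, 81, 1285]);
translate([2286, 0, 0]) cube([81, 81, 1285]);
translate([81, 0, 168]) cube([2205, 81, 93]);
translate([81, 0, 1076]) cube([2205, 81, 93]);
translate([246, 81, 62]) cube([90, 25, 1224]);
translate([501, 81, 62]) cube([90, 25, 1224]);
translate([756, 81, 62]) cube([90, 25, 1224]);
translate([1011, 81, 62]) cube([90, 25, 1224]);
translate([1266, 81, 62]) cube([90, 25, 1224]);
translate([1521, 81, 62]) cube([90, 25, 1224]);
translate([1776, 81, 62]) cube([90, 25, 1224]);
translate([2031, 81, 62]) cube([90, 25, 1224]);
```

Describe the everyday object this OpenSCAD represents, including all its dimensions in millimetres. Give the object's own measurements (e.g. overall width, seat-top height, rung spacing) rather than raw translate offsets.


A fence section. Two 81×81 mm posts, 1285 mm tall, stand on the floor with a clear span of 2205 mm between their inner faces. Two horizontal rails of 81×93 mm section span the gap between the posts with their undersides at z = 168 mm and z = 1076 mm, flush with the posts' −y face. 8 pickets, each 90 mm wide, 25 mm thick and 1224 mm tall, are fixed to the +y face of the rails with their bottoms at z = 62 mm, spaced across the span with a 165 mm gap after the −x post and between neighbouring pickets and before the +x post.


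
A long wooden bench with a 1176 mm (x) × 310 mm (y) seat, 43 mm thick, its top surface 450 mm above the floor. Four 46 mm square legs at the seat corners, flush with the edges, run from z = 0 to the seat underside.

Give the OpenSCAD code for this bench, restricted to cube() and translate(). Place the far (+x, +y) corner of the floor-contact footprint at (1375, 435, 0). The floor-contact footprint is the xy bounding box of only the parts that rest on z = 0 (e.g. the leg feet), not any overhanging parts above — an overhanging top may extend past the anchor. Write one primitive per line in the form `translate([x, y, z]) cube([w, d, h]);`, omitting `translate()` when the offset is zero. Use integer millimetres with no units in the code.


translate([199, 125, 407]) cube([1176, 310, 43]);
translate([199, 125, 0]) cube([46, 46, 407]);
translate([199, 389, 0]) cube([46, 46, 407]);
translate([1329, 125, 0]) cube([46, 46, 407]);
translate([1329, 389, 0]) cube([46, 46, 407]);


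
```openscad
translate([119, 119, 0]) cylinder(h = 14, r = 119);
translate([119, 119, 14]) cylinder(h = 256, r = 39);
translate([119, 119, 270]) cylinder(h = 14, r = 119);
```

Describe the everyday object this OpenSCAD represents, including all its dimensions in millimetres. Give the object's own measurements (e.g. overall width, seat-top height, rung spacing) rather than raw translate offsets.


A spool: two coaxial disc flanges of radius 119 mm and thickness 14 mm, joined by a core cylinder of radius 39 mm and height 256 mm. The lower flange rests on z = 0 and the three cylinders share a vertical axis.


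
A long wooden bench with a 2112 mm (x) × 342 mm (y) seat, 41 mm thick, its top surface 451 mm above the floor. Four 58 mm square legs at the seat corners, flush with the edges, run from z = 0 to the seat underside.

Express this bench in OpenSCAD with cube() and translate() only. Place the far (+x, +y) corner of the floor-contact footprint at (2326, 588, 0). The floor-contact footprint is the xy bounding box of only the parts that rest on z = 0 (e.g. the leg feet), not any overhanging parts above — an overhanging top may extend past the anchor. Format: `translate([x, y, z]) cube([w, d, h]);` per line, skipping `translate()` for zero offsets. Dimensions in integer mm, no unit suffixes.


translate([214, 246, 410]) cube([2112, 342, 41]);
translate([214, 246, 0]) cube([58, 58, 410]);
translate([214, 530, 0]) cube([58, 58, 410]);
translate([2268, 246, 0]) cube([58, 58, 410]);
translate([2268, 530, 0]) cube([58, 58, 410]);


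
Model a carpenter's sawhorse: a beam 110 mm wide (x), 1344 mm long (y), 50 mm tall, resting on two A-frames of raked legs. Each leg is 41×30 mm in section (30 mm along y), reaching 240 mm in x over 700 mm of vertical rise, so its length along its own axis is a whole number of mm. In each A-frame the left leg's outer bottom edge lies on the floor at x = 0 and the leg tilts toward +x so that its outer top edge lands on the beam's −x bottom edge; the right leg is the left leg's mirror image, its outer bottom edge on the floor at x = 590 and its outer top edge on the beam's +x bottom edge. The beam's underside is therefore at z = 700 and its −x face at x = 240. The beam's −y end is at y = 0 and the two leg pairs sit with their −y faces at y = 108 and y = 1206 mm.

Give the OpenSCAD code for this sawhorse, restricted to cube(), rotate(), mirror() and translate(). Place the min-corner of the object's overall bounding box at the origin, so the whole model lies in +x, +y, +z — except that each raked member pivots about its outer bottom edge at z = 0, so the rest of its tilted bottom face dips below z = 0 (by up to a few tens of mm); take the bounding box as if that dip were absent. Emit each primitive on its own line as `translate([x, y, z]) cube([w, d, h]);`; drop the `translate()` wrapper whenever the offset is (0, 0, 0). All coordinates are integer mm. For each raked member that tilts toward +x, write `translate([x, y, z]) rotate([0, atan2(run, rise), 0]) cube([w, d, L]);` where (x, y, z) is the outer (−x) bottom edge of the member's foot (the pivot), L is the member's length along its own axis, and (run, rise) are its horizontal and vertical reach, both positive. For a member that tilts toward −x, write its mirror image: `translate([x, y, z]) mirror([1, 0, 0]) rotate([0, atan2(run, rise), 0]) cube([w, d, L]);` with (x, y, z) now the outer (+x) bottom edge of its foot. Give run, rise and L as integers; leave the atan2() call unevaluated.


// leg length = √(240² + 700²) = 740
// right-leg outer foot x = 2·240 + 110 = 590
// beam min-corner = (240, 0, 700)
translate([240, 0, 700]) cube([110, 1344, 50]);
translate([0, 108, 0]) rotate([0, atan2(240, 700), 0]) cube([41, 30, 740]);
translate([590, 108, 0]) mirror([1, 0, 0]) rotate([0, atan2(240, 700), 0]) cube([41, 30, 740]);
translate([0, 1206, 0]) rotate([0, atan2(240, 700), 0]) cube([41, 30, 740]);
translate([590, 1206, 0]) mirror([1, 0, 0]) rotate([0, atan2(240, 700), 0]) cube([41, 30, 740]);


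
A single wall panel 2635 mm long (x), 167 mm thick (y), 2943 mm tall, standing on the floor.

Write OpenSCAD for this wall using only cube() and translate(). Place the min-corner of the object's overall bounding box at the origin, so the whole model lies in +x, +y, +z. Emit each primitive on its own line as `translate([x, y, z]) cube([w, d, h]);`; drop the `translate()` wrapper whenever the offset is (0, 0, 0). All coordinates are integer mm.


cube([2635, 167, 2943]);


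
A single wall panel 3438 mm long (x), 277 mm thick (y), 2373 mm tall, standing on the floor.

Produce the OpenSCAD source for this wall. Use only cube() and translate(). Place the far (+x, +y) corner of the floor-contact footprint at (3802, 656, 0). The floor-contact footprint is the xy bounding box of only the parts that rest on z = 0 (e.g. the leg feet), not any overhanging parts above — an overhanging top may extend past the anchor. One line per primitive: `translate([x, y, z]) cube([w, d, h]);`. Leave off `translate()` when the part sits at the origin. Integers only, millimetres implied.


translate([364, 379, 0]) cube([3438, 277, 2373]);


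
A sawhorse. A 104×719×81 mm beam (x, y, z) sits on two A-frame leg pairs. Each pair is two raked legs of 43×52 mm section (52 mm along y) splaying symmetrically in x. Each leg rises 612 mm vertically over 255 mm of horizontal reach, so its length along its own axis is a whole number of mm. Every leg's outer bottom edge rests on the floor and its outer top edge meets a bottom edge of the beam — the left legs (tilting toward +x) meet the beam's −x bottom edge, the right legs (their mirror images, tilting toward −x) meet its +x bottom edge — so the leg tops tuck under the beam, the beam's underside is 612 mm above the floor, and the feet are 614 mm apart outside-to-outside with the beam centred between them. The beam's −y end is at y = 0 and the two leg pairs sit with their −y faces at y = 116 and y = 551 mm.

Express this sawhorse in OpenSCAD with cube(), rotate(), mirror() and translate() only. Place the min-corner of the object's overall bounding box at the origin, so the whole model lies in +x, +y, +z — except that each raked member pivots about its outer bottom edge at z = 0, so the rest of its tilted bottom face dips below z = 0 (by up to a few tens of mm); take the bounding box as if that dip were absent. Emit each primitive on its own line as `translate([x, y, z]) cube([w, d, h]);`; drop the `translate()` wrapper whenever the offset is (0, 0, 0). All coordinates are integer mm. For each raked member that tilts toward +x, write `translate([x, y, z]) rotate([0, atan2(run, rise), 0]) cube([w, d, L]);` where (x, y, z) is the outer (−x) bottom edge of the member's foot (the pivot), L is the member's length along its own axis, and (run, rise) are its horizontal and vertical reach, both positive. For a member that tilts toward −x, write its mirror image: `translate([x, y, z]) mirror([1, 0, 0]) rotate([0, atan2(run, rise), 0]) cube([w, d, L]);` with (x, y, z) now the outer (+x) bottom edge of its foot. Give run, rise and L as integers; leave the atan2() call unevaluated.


// leg length = √(255² + 612²) = 663
// right-leg outer foot x = 2·255 + 104 = 614
// beam min-corner = (255, 0, 612)
translate([255, 0, 612]) cube([104, 719, 81]);
translate([0, 116, 0]) rotate([0, atan2(255, 612), 0]) cube([43, 52, 663]);
translate([614, 116, 0]) mirror([1, 0, 0]) rotate([0, atan2(255, 612), 0]) cube([43, 52, 663]);
translate([0, 551, 0]) rotate([0, atan2(255, 612), 0]) cube([43, 52, 663]);
translate([614, 551, 0]) mirror([1, 0, 0]) rotate([0, atan2(255, 612), 0]) cube([43, 52, 663]);


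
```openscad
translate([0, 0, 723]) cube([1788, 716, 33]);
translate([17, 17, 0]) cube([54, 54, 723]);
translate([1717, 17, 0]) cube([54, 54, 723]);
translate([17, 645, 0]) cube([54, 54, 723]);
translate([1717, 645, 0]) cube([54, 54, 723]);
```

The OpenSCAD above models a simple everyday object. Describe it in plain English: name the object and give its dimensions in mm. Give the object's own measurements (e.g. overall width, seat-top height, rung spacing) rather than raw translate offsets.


A table: top 1788 mm (x) × 716 mm (y), 33 mm thick, upper face at z = 756 mm, on four 54×54 mm square legs, each inset 17 mm from the nearest pair of top edges from z = 0 to the bottom of the top.


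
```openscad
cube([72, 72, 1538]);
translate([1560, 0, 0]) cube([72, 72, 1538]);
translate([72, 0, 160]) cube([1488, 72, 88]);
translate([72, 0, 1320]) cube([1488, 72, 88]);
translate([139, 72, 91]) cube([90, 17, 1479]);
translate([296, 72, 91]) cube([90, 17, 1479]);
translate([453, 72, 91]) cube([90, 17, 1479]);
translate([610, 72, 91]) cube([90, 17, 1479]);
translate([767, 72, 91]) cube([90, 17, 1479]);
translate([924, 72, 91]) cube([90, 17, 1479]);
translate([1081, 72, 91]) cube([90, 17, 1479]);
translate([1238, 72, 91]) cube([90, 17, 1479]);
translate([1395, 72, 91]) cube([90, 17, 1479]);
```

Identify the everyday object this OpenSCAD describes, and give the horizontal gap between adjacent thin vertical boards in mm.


A fence section. The picket gap is 67 mm.

Two posts, two rails, 9 pickets — a fence section. Span 1488 mm holds 9 pickets of 90 mm with 10 equal gaps: ⌊(1488 − 9·90) / 10⌋ = 67 mm.


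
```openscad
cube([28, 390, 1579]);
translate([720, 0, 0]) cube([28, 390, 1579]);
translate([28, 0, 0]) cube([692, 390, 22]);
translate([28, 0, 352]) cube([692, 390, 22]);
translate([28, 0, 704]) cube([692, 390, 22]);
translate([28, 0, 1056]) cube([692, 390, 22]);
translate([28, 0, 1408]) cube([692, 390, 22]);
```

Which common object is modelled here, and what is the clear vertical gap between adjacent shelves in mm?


A bookshelf. The clear shelf gap is 330 mm.

Two tall side panels with 5 horizontal boards between them — a bookshelf. The first two shelf undersides are at z = 0 and z = 352; with shelf thickness 22, the clear gap is 352 − 0 − 22 = 330 mm.


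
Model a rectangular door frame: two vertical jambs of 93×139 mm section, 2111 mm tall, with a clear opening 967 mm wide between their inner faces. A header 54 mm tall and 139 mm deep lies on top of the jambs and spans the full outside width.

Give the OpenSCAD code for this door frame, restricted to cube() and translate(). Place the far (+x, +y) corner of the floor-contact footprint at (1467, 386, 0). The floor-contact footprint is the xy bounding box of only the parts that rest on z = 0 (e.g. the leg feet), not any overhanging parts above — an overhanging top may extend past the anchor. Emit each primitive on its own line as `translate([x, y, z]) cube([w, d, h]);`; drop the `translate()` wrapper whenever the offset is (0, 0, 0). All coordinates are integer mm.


translate([314, 247, 0]) cube([93, 139, 2111]);
translate([1374, 247, 0]) cube([93, 139, 2111]);
translate([314, 247, 2111]) cube([1153, 139, 54]);


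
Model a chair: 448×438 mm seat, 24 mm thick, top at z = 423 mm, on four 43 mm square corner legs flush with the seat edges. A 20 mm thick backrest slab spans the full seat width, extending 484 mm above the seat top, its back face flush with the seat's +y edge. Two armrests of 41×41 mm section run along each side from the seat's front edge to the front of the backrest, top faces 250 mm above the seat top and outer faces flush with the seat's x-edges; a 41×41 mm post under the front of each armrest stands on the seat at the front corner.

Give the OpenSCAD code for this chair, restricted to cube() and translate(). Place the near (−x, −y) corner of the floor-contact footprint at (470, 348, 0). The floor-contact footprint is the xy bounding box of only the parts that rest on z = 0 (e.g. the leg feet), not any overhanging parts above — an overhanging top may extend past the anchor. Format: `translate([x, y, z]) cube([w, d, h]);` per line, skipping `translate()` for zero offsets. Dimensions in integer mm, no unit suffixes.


// leg_h = 423 - 24 = 399
// arm post h = 250 - 41 = 209
translate([470, 348, 399]) cube([448, 438, 24]);
translate([470, 348, 0]) cube([43, 43, 399]);
translate([875, 348, 0]) cube([43, 43, 399]);
translate([470, 743, 0]) cube([43, 43, 399]);
translate([875, 743, 0]) cube([43, 43, 399]);
translate([470, 766, 423]) cube([448, 20, 484]);
translate([470, 348, 632]) cube([41, 418, 41]);
translate([877, 348, 632]) cube([41, 418, 41]);
translate([470, 348, 423]) cube([41, 41, 209]);
translate([877, 348, 423]) cube([41, 41, 209]);


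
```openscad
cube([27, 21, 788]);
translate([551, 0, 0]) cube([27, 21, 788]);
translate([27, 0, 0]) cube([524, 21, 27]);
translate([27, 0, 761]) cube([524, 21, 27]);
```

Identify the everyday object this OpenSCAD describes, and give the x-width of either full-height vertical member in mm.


A picture frame. The border width is 27 mm.

Four thin pieces enclosing a rectangular opening — a picture frame. The two full-height stiles are 788 mm tall; the top rail sits at z = 761 and is 27 mm tall, so the border above the opening is 788 − 761 = 27 mm, matching the stile x-width.


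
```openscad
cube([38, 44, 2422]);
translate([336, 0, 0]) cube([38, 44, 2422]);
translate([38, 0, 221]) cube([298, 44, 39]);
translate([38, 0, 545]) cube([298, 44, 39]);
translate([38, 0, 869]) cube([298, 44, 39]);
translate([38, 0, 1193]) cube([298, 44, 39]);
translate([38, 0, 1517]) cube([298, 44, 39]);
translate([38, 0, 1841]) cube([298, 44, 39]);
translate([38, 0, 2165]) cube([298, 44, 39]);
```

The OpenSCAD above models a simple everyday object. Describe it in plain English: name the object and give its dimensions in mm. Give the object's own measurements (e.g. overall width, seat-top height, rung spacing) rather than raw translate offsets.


A straight ladder. Two 38×44 mm vertical rails, 2422 mm tall, stand 374 mm apart (outside-to-outside) with their front faces coplanar on the −y side. 7 rungs, each 44 mm deep and 39 mm tall, span between the inner faces of the rails, front faces flush with the rails. The lowest rung's underside is at z = 221 mm and rungs are spaced 324 mm apart (underside to underside).


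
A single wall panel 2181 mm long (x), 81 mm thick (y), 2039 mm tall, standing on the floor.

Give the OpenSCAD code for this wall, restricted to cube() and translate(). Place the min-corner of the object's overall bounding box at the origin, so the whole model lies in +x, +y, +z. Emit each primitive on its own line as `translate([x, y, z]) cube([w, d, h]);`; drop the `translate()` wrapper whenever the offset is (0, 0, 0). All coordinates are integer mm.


cube([2181, 81, 2039]);


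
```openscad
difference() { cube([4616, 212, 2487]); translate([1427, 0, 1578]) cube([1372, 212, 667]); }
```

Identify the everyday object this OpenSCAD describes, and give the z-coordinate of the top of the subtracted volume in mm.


A wall with a window opening. The window head height is 2245 mm.

A wall with a rectangular opening subtracted — a window. Sill at z = 1578, opening 667 mm tall, so the head is at 1578 + 667 = 2245 mm.


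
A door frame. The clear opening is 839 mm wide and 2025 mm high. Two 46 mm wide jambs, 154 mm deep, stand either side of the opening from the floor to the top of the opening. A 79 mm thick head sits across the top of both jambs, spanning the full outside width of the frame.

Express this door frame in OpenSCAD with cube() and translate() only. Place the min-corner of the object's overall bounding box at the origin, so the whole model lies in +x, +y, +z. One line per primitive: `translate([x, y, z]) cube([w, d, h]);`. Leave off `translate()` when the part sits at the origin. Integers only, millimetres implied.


cube([46, 154, 2025]);
translate([885, 0, 0]) cube([46, 154, 2025]);
translate([0, 0, 2025]) cube([931, 154, 79]);


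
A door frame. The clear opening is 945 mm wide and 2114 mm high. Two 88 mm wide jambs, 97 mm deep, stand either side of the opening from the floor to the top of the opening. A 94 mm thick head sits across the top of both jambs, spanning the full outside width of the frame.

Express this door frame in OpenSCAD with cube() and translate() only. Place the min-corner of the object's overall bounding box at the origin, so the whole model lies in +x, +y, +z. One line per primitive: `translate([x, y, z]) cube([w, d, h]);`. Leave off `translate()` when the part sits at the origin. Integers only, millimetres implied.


cube([88, 97, 2114]);
translate([1033, 0, 0]) cube([88, 97, 2114]);
translate([0, 0, 2114]) cube([1121, 97, 94]);


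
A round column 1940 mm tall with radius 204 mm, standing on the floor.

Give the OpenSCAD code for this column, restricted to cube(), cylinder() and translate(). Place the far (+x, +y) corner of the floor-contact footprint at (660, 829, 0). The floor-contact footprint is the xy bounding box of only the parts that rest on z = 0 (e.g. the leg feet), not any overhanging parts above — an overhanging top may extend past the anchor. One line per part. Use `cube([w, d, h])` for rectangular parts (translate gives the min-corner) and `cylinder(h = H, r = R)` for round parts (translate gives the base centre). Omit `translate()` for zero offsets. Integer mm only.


translate([456, 625, 0]) cylinder(h = 1940, r = 204);


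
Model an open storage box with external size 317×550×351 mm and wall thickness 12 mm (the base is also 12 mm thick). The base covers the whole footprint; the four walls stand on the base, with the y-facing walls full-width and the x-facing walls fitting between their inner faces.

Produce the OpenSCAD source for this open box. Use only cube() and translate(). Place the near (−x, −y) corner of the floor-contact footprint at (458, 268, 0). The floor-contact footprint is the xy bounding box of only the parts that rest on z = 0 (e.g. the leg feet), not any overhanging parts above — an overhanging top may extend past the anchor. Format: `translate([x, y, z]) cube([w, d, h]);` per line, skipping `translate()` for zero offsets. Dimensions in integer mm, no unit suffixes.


translate([458, 268, 0]) cube([317, 550, 12]);
translate([458, 268, 12]) cube([317, 12, 339]);
translate([458, 806, 12]) cube([317, 12, 339]);
translate([458, 280, 12]) cube([12, 526, 339]);
translate([763, 280, 12]) cube([12, 526, 339]);


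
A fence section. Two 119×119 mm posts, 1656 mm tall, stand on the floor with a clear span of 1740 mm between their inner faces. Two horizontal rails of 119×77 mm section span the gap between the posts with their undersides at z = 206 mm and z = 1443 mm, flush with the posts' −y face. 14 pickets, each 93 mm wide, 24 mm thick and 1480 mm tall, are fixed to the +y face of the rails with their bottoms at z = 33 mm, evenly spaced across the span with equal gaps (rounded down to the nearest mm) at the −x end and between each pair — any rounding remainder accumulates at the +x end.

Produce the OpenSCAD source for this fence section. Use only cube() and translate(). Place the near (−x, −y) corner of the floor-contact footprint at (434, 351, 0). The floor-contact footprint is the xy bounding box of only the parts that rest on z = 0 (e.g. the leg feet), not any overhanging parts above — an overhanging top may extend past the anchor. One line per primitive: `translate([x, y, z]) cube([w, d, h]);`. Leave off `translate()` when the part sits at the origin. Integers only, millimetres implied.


translate([434, 351, 0]) cube([119, 119, 1656]);
translate([2293, 351, 0]) cube([119, 119, 1656]);
translate([553, 351, 206]) cube([1740, 119, 77]);
translate([553, 351, 1443]) cube([1740, 119, 77]);
translate([582, 470, 33]) cube([93, 24, 1480]);
translate([704, 470, 33]) cube([93, 24, 1480]);
translate([826, 470, 33]) cube([93, 24, 1480]);
translate([948, 470, 33]) cube([93, 24, 1480]);
translate([1070, 470, 33]) cube([93, 24, 1480]);
translate([1192, 470, 33]) cube([93, 24, 1480]);
translate([1314, 470, 33]) cube([93, 24, 1480]);
translate([1436, 470, 33]) cube([93, 24, 1480]);
translate([1558, 470, 33]) cube([93, 24, 1480]);
translate([1680, 470, 33]) cube([93, 24, 1480]);
translate([1802, 470, 33]) cube([93, 24, 1480]);
translate([1924, 470, 33]) cube([93, 24, 1480]);
translate([2046, 470, 33]) cube([93, 24, 1480]);
translate([2168, 470, 33]) cube([93, 24, 1480]);


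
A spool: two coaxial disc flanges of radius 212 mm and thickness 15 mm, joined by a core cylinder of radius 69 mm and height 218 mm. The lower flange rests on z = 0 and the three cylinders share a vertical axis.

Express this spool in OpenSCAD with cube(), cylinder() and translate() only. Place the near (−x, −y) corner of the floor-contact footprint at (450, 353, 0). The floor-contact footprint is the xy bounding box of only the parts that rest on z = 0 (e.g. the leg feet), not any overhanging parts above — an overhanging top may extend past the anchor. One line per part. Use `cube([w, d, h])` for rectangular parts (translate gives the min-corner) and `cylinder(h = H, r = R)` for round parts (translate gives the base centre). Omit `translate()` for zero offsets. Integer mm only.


translate([662, 565, 0]) cylinder(h = 15, r = 212);
translate([662, 565, 15]) cylinder(h = 218, r = 69);
translate([662, 565, 233]) cylinder(h = 15, r = 212);
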